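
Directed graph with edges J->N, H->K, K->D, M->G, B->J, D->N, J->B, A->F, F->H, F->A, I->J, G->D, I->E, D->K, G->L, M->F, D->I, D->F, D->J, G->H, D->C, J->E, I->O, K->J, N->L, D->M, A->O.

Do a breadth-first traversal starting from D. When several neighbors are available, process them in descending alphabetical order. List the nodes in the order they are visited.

D → N → M → K → J → I → F → C → L → G → E → B → O → H → A

Visit D; enqueue N, M, K, J, I, F, C → queue [N, M, K, J, I, F, C]
Visit N; enqueue L → queue [M, K, J, I, F, C, L]
Visit M; enqueue G → queue [K, J, I, F, C, L, G]
Visit K → queue [J, I, F, C, L, G]
Visit J; enqueue E, B → queue [I, F, C, L, G, E, B]
Visit I; enqueue O → queue [F, C, L, G, E, B, O]
Visit F; enqueue H, A → queue [C, L, G, E, B, O, H, A]
Visit C → queue [L, G, E, B, O, H, A]
Visit L → queue [G, E, B, O, H, A]
Visit G → queue [E, B, O, H, A]
Visit E → queue [B, O, H, A]
Visit B → queue [O, H, A]
Visit O → queue [H, A]
Visit H → queue [A]
Visit A → queue []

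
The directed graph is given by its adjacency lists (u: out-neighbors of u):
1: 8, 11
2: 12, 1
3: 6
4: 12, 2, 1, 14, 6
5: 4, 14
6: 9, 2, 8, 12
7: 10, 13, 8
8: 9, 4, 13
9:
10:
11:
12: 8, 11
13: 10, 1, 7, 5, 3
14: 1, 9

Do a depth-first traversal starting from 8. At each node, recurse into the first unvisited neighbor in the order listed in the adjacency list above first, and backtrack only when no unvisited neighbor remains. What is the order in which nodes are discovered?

Visit 8
8 → 9
8 → 4
4 → 12
12 → 11
4 → 2
2 → 1
4 → 14
4 → 6
8 → 13
13 → 10
13 → 7
13 → 5
13 → 3

8 → 9 → 4 → 12 → 11 → 2 → 1 → 14 → 6 → 13 → 10 → 7 → 5 → 3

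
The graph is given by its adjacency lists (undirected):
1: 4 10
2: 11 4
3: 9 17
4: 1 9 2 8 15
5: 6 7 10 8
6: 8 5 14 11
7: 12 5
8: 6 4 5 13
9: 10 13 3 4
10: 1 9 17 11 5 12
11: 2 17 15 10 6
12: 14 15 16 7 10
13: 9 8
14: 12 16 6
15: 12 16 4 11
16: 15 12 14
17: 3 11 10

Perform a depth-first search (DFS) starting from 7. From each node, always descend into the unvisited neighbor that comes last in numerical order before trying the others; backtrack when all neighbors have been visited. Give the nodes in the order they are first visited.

7, 12, 16, 15, 11, 17, 10, 9, 13, 8, 6, 14, 5, 4, 2, 1, 3

Visit 7
7 → 12
12 → 16
16 → 15
15 → 11
11 → 17
17 → 10
10 → 9
9 → 13
13 → 8
8 → 6
6 → 14
6 → 5
8 → 4
4 → 2
4 → 1
9 → 3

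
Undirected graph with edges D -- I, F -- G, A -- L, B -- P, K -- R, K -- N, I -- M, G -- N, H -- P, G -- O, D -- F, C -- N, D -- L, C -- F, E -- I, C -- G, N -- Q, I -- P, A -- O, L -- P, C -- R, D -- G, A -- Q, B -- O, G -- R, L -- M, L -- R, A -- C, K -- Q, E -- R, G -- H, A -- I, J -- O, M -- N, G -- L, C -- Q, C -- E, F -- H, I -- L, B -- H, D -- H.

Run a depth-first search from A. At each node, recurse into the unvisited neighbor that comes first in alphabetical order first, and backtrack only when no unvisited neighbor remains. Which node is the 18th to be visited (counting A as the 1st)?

R

Visit A
A → C
C → E
E → I
I → D
D → F
F → G
G → H
H → B
B → O
O → J
B → P
P → L
L → M
M → N
N → K
K → Q
K → R

Visit order: A, C, E, I, D, F, G, H, B, O, J, P, L, M, N, K, Q, R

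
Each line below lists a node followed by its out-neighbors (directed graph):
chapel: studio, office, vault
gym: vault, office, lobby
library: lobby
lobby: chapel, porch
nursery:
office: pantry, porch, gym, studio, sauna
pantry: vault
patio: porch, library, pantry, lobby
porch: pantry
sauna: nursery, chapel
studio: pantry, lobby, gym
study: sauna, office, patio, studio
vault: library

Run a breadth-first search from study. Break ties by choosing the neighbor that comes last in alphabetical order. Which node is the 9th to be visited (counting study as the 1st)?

nursery

Visit study; enqueue studio, sauna, patio, office → queue [studio, sauna, patio, office]
Visit studio; enqueue pantry, lobby, gym → queue [sauna, patio, office, pantry, lobby, gym]
Visit sauna; enqueue nursery, chapel → queue [patio, office, pantry, lobby, gym, nursery, chapel]
Visit patio; enqueue porch, library → queue [office, pantry, lobby, gym, nursery, chapel, porch, library]
Visit office → queue [pantry, lobby, gym, nursery, chapel, porch, library]
Visit pantry; enqueue vault → queue [lobby, gym, nursery, chapel, porch, library, vault]
Visit lobby → queue [gym, nursery, chapel, porch, library, vault]
Visit gym → queue [nursery, chapel, porch, library, vault]
Visit nursery → queue [chapel, porch, library, vault]
Visit chapel → queue [porch, library, vault]
Visit porch → queue [library, vault]
Visit library → queue [vault]
Visit vault → queue []

Visit order: study, studio, sauna, patio, office, pantry, lobby, gym, nursery, chapel, porch, library, vault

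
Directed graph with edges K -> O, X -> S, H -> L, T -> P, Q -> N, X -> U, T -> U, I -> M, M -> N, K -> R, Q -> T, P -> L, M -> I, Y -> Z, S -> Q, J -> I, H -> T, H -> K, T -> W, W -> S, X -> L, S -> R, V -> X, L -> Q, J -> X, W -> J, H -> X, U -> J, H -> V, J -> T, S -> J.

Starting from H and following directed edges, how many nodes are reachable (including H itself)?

BFS from H visits: H, K, L, T, V, X, O, R, Q, P, U, W, S, N, J, I, M
Reachable nodes: 17 of 19 total.

17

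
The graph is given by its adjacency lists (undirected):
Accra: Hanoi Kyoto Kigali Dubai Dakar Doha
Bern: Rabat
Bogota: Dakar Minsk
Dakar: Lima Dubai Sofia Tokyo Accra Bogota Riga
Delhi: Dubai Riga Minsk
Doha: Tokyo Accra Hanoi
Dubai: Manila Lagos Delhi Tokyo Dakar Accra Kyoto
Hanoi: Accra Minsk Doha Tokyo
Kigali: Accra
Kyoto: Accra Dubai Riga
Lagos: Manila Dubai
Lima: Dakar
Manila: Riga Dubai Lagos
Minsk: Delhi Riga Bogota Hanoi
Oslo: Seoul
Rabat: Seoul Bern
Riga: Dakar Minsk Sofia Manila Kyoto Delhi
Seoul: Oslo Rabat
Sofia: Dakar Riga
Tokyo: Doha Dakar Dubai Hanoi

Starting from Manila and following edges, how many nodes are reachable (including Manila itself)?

16

BFS from Manila visits: Manila, Riga, Dubai, Lagos, Dakar, Minsk, Sofia, Kyoto, Delhi, Tokyo, Accra, Lima, Bogota, Hanoi, Doha, Kigali
Reachable nodes: 16 of 20 total.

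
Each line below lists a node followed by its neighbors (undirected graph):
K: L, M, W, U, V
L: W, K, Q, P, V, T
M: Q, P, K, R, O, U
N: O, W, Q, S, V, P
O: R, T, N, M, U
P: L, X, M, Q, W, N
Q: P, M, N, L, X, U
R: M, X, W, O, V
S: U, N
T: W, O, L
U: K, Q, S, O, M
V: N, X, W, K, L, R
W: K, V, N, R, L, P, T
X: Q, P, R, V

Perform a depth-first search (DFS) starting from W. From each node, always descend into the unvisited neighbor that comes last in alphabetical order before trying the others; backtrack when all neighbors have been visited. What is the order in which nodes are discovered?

W V X R O U S N Q P M K L T

Visit W
W → V
V → X
X → R
R → O
O → U
U → S
S → N
N → Q
Q → P
P → M
M → K
K → L
L → T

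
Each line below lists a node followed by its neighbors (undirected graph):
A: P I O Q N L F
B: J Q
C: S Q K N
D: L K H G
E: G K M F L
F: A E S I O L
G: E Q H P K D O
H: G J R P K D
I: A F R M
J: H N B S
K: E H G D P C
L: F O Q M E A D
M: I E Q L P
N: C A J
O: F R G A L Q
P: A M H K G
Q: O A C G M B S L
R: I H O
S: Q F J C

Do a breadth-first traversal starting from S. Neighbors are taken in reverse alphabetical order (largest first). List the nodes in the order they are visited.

S Q J F C O M L G B A N H I E K R P D

Visit S; enqueue Q, J, F, C → queue [Q, J, F, C]
Visit Q; enqueue O, M, L, G, B, A → queue [J, F, C, O, M, L, G, B, A]
Visit J; enqueue N, H → queue [F, C, O, M, L, G, B, A, N, H]
Visit F; enqueue I, E → queue [C, O, M, L, G, B, A, N, H, I, E]
Visit C; enqueue K → queue [O, M, L, G, B, A, N, H, I, E, K]
Visit O; enqueue R → queue [M, L, G, B, A, N, H, I, E, K, R]
Visit M; enqueue P → queue [L, G, B, A, N, H, I, E, K, R, P]
Visit L; enqueue D → queue [G, B, A, N, H, I, E, K, R, P, D]
Visit G → queue [B, A, N, H, I, E, K, R, P, D]
Visit B → queue [A, N, H, I, E, K, R, P, D]
Visit A → queue [N, H, I, E, K, R, P, D]
Visit N → queue [H, I, E, K, R, P, D]
Visit H → queue [I, E, K, R, P, D]
Visit I → queue [E, K, R, P, D]
Visit E → queue [K, R, P, D]
Visit K → queue [R, P, D]
Visit R → queue [P, D]
Visit P → queue [D]
Visit D → queue []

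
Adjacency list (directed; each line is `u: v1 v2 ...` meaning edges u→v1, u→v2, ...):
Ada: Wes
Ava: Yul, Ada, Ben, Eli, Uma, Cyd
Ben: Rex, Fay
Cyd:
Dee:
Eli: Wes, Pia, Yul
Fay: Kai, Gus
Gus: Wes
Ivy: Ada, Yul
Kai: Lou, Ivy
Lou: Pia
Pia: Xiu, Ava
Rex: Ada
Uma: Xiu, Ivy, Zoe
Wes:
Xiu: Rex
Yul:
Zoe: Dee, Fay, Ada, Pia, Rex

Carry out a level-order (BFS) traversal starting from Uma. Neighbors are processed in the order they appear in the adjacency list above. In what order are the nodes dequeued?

Visit Uma; enqueue Xiu, Ivy, Zoe → queue [Xiu, Ivy, Zoe]
Visit Xiu; enqueue Rex → queue [Ivy, Zoe, Rex]
Visit Ivy; enqueue Ada, Yul → queue [Zoe, Rex, Ada, Yul]
Visit Zoe; enqueue Dee, Fay, Pia → queue [Rex, Ada, Yul, Dee, Fay, Pia]
Visit Rex → queue [Ada, Yul, Dee, Fay, Pia]
Visit Ada; enqueue Wes → queue [Yul, Dee, Fay, Pia, Wes]
Visit Yul → queue [Dee, Fay, Pia, Wes]
Visit Dee → queue [Fay, Pia, Wes]
Visit Fay; enqueue Kai, Gus → queue [Pia, Wes, Kai, Gus]
Visit Pia; enqueue Ava → queue [Wes, Kai, Gus, Ava]
Visit Wes → queue [Kai, Gus, Ava]
Visit Kai; enqueue Lou → queue [Gus, Ava, Lou]
Visit Gus → queue [Ava, Lou]
Visit Ava; enqueue Ben, Eli, Cyd → queue [Lou, Ben, Eli, Cyd]
Visit Lou → queue [Ben, Eli, Cyd]
Visit Ben → queue [Eli, Cyd]
Visit Eli → queue [Cyd]
Visit Cyd → queue []

Uma → Xiu → Ivy → Zoe → Rex → Ada → Yul → Dee → Fay → Pia → Wes → Kai → Gus → Ava → Lou → Ben → Eli → Cyd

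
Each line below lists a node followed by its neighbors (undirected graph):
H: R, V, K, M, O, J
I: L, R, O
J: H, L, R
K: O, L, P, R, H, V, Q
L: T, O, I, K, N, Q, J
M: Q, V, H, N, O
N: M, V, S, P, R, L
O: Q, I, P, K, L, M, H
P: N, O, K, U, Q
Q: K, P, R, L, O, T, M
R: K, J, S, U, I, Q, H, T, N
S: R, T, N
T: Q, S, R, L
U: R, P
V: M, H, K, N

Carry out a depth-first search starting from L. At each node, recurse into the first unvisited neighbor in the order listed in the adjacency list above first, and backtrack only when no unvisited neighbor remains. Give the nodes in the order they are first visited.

L, T, Q, K, O, I, R, J, H, V, M, N, S, P, U

Visit L
L → T
T → Q
Q → K
K → O
O → I
I → R
R → J
J → H
H → V
V → M
M → N
N → S
N → P
P → U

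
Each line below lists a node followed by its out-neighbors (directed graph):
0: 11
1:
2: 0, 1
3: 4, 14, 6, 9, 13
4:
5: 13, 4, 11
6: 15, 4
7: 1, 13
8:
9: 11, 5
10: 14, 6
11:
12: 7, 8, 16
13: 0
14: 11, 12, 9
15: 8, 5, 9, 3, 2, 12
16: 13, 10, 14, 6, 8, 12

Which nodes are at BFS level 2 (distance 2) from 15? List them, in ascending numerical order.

0, 1, 4, 6, 7, 11, 13, 14, 16

Level 0: 15
Level 1: 2, 3, 5, 8, 9, 12
Level 2: 0, 1, 4, 6, 7, 11, 13, 14, 16
Level 3: 10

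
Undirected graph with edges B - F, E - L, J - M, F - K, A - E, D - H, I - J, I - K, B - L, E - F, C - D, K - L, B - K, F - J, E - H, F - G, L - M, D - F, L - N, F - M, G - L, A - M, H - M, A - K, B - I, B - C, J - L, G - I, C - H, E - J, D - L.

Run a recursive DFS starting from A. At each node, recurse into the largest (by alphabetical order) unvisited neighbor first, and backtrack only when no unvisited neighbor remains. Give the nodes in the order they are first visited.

Visit A
A → M
M → L
L → N
L → K
K → I
I → J
J → F
F → G
F → E
E → H
H → D
D → C
C → B

A -> M -> L -> N -> K -> I -> J -> F -> G -> E -> H -> D -> C -> B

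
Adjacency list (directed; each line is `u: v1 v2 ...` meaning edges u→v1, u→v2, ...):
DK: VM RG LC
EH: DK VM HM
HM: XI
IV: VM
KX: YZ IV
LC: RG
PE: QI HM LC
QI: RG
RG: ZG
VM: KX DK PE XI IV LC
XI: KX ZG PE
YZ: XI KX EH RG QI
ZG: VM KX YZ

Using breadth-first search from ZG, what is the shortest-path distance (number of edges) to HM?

3

Level 0: ZG
Level 1: KX, VM, YZ
Level 2: DK, EH, IV, LC, PE, QI, RG, XI
Level 3: HM
HM first appears at level 3.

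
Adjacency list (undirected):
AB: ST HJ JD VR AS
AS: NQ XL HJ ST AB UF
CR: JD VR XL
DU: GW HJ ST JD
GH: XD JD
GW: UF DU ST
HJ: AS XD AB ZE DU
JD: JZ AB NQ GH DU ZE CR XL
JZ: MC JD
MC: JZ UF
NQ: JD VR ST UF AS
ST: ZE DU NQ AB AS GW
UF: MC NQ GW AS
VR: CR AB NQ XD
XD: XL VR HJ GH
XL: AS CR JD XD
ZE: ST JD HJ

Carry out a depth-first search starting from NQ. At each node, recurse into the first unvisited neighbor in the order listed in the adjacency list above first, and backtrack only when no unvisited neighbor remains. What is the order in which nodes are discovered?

NQ → JD → JZ → MC → UF → GW → DU → HJ → AS → XL → CR → VR → AB → ST → ZE → XD → GH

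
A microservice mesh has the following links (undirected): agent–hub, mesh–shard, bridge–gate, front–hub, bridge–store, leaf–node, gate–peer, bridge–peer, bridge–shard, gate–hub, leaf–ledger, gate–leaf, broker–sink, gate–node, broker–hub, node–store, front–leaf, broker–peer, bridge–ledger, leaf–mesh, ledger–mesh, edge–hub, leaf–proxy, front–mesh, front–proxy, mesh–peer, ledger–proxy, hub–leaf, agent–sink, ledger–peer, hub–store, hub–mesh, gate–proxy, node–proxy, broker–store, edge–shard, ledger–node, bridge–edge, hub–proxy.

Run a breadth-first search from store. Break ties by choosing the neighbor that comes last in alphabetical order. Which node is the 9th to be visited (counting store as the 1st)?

gate

Visit store; enqueue node, hub, broker, bridge → queue [node, hub, broker, bridge]
Visit node; enqueue proxy, ledger, leaf, gate → queue [hub, broker, bridge, proxy, ledger, leaf, gate]
Visit hub; enqueue mesh, front, edge, agent → queue [broker, bridge, proxy, ledger, leaf, gate, mesh, front, edge, agent]
Visit broker; enqueue sink, peer → queue [bridge, proxy, ledger, leaf, gate, mesh, front, edge, agent, sink, peer]
Visit bridge; enqueue shard → queue [proxy, ledger, leaf, gate, mesh, front, edge, agent, sink, peer, shard]
Visit proxy → queue [ledger, leaf, gate, mesh, front, edge, agent, sink, peer, shard]
Visit ledger → queue [leaf, gate, mesh, front, edge, agent, sink, peer, shard]
Visit leaf → queue [gate, mesh, front, edge, agent, sink, peer, shard]
Visit gate → queue [mesh, front, edge, agent, sink, peer, shard]
Visit mesh → queue [front, edge, agent, sink, peer, shard]
Visit front → queue [edge, agent, sink, peer, shard]
Visit edge → queue [agent, sink, peer, shard]
Visit agent → queue [sink, peer, shard]
Visit sink → queue [peer, shard]
Visit peer → queue [shard]
Visit shard → queue []

Visit order: store, node, hub, broker, bridge, proxy, ledger, leaf, gate, mesh, front, edge, agent, sink, peer, shard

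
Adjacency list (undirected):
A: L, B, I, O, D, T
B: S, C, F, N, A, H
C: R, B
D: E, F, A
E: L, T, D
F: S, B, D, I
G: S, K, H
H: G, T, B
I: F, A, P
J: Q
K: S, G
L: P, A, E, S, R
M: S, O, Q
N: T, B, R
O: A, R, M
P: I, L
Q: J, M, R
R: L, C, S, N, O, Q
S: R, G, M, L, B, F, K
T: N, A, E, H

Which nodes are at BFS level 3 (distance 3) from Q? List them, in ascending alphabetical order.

Level 0: Q
Level 1: J, M, R
Level 2: C, L, N, O, S
Level 3: A, B, E, F, G, K, P, T
Level 4: D, H, I

A, B, E, F, G, K, P, T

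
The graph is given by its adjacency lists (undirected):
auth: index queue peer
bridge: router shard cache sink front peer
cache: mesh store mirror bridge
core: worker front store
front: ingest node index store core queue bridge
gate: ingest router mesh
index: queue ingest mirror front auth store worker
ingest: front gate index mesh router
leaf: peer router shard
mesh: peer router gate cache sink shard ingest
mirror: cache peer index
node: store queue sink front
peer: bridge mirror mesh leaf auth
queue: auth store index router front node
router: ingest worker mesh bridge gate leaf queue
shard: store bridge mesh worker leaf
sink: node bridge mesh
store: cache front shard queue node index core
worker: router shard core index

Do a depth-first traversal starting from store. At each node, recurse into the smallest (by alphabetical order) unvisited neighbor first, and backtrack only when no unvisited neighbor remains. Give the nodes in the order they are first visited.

Visit store
store → cache
cache → bridge
bridge → front
front → core
core → worker
worker → index
index → auth
auth → peer
peer → leaf
leaf → router
router → gate
gate → ingest
ingest → mesh
mesh → shard
mesh → sink
sink → node
node → queue
peer → mirror

store -> cache -> bridge -> front -> core -> worker -> index -> auth -> peer -> leaf -> router -> gate -> ingest -> mesh -> shard -> sink -> node -> queue -> mirror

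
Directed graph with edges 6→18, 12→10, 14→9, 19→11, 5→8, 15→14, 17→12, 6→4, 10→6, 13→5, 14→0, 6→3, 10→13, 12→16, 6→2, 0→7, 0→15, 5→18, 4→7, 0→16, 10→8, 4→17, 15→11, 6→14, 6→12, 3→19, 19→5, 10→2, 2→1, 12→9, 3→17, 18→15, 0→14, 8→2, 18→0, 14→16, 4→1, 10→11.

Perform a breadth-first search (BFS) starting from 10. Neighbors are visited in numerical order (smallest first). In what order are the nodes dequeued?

Visit 10; enqueue 2, 6, 8, 11, 13 → queue [2, 6, 8, 11, 13]
Visit 2; enqueue 1 → queue [6, 8, 11, 13, 1]
Visit 6; enqueue 3, 4, 12, 14, 18 → queue [8, 11, 13, 1, 3, 4, 12, 14, 18]
Visit 8 → queue [11, 13, 1, 3, 4, 12, 14, 18]
Visit 11 → queue [13, 1, 3, 4, 12, 14, 18]
Visit 13; enqueue 5 → queue [1, 3, 4, 12, 14, 18, 5]
Visit 1 → queue [3, 4, 12, 14, 18, 5]
Visit 3; enqueue 17, 19 → queue [4, 12, 14, 18, 5, 17, 19]
Visit 4; enqueue 7 → queue [12, 14, 18, 5, 17, 19, 7]
Visit 12; enqueue 9, 16 → queue [14, 18, 5, 17, 19, 7, 9, 16]
Visit 14; enqueue 0 → queue [18, 5, 17, 19, 7, 9, 16, 0]
Visit 18; enqueue 15 → queue [5, 17, 19, 7, 9, 16, 0, 15]
Visit 5 → queue [17, 19, 7, 9, 16, 0, 15]
Visit 17 → queue [19, 7, 9, 16, 0, 15]
Visit 19 → queue [7, 9, 16, 0, 15]
Visit 7 → queue [9, 16, 0, 15]
Visit 9 → queue [16, 0, 15]
Visit 16 → queue [0, 15]
Visit 0 → queue [15]
Visit 15 → queue []

10 2 6 8 11 13 1 3 4 12 14 18 5 17 19 7 9 16 0 15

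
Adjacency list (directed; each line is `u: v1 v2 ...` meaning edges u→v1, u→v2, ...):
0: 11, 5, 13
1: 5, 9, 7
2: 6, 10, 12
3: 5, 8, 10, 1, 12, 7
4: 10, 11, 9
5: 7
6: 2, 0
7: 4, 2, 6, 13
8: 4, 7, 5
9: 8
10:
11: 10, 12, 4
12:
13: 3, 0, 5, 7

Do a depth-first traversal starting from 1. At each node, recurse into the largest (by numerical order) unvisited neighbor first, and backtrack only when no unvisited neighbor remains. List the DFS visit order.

1 -> 9 -> 8 -> 7 -> 13 -> 5 -> 3 -> 12 -> 10 -> 0 -> 11 -> 4 -> 6 -> 2

Visit 1
1 → 9
9 → 8
8 → 7
7 → 13
13 → 5
13 → 3
3 → 12
3 → 10
13 → 0
0 → 11
11 → 4
7 → 6
6 → 2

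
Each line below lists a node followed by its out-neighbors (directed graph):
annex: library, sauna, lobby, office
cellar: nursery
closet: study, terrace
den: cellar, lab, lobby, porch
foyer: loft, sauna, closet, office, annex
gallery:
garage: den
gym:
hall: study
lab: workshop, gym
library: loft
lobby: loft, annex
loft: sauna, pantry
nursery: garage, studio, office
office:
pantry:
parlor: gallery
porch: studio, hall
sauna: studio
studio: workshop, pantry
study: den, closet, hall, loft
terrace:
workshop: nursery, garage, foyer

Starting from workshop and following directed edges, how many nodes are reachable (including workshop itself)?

BFS from workshop visits: workshop, nursery, garage, foyer, studio, office, den, loft, sauna, closet, annex, pantry, cellar, lab, lobby, porch, study, terrace, library, gym, hall
Reachable nodes: 21 of 23 total.

21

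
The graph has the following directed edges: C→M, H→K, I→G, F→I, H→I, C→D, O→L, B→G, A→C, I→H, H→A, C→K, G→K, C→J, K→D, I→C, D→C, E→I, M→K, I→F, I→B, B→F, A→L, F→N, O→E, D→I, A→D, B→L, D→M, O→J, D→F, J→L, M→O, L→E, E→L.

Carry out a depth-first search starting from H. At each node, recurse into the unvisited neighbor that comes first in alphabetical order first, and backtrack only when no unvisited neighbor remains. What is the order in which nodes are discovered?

Visit H
H → A
A → C
C → D
D → F
F → I
I → B
B → G
G → K
B → L
L → E
F → N
D → M
M → O
O → J

H -> A -> C -> D -> F -> I -> B -> G -> K -> L -> E -> N -> M -> O -> J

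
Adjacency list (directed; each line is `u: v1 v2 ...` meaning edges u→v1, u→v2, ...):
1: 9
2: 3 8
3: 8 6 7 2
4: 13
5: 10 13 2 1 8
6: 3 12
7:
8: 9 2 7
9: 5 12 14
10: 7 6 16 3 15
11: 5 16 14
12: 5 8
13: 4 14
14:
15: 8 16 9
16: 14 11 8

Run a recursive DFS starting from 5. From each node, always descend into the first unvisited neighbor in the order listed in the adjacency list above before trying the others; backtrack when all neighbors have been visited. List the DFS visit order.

5, 10, 7, 6, 3, 8, 9, 12, 14, 2, 16, 11, 15, 13, 4, 1

Visit 5
5 → 10
10 → 7
10 → 6
6 → 3
3 → 8
8 → 9
9 → 12
9 → 14
8 → 2
10 → 16
16 → 11
10 → 15
5 → 13
13 → 4
5 → 1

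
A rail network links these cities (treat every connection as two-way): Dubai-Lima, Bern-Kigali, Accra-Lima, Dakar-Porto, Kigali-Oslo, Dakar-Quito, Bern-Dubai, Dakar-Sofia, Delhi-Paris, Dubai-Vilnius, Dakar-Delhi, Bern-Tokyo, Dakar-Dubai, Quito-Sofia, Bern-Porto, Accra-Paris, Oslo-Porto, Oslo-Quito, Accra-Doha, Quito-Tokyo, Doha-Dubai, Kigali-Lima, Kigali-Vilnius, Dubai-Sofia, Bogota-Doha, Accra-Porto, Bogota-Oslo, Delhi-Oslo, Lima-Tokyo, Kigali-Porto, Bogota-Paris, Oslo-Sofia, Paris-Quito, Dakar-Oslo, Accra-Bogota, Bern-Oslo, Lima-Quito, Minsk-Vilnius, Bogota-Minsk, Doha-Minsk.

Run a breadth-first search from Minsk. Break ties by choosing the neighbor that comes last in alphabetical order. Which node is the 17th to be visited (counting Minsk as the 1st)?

Visit Minsk; enqueue Vilnius, Doha, Bogota → queue [Vilnius, Doha, Bogota]
Visit Vilnius; enqueue Kigali, Dubai → queue [Doha, Bogota, Kigali, Dubai]
Visit Doha; enqueue Accra → queue [Bogota, Kigali, Dubai, Accra]
Visit Bogota; enqueue Paris, Oslo → queue [Kigali, Dubai, Accra, Paris, Oslo]
Visit Kigali; enqueue Porto, Lima, Bern → queue [Dubai, Accra, Paris, Oslo, Porto, Lima, Bern]
Visit Dubai; enqueue Sofia, Dakar → queue [Accra, Paris, Oslo, Porto, Lima, Bern, Sofia, Dakar]
Visit Accra → queue [Paris, Oslo, Porto, Lima, Bern, Sofia, Dakar]
Visit Paris; enqueue Quito, Delhi → queue [Oslo, Porto, Lima, Bern, Sofia, Dakar, Quito, Delhi]
Visit Oslo → queue [Porto, Lima, Bern, Sofia, Dakar, Quito, Delhi]
Visit Porto → queue [Lima, Bern, Sofia, Dakar, Quito, Delhi]
Visit Lima; enqueue Tokyo → queue [Bern, Sofia, Dakar, Quito, Delhi, Tokyo]
Visit Bern → queue [Sofia, Dakar, Quito, Delhi, Tokyo]
Visit Sofia → queue [Dakar, Quito, Delhi, Tokyo]
Visit Dakar → queue [Quito, Delhi, Tokyo]
Visit Quito → queue [Delhi, Tokyo]
Visit Delhi → queue [Tokyo]
Visit Tokyo → queue []

Visit order: Minsk, Vilnius, Doha, Bogota, Kigali, Dubai, Accra, Paris, Oslo, Porto, Lima, Bern, Sofia, Dakar, Quito, Delhi, Tokyo

Tokyo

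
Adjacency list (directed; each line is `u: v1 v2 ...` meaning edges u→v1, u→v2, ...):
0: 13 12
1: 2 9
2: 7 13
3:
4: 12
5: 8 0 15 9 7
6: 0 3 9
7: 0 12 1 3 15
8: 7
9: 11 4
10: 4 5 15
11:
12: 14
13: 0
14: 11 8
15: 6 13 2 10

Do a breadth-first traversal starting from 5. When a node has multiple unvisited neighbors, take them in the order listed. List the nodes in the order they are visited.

Visit 5; enqueue 8, 0, 15, 9, 7 → queue [8, 0, 15, 9, 7]
Visit 8 → queue [0, 15, 9, 7]
Visit 0; enqueue 13, 12 → queue [15, 9, 7, 13, 12]
Visit 15; enqueue 6, 2, 10 → queue [9, 7, 13, 12, 6, 2, 10]
Visit 9; enqueue 11, 4 → queue [7, 13, 12, 6, 2, 10, 11, 4]
Visit 7; enqueue 1, 3 → queue [13, 12, 6, 2, 10, 11, 4, 1, 3]
Visit 13 → queue [12, 6, 2, 10, 11, 4, 1, 3]
Visit 12; enqueue 14 → queue [6, 2, 10, 11, 4, 1, 3, 14]
Visit 6 → queue [2, 10, 11, 4, 1, 3, 14]
Visit 2 → queue [10, 11, 4, 1, 3, 14]
Visit 10 → queue [11, 4, 1, 3, 14]
Visit 11 → queue [4, 1, 3, 14]
Visit 4 → queue [1, 3, 14]
Visit 1 → queue [3, 14]
Visit 3 → queue [14]
Visit 14 → queue []

5 -> 8 -> 0 -> 15 -> 9 -> 7 -> 13 -> 12 -> 6 -> 2 -> 10 -> 11 -> 4 -> 1 -> 3 -> 14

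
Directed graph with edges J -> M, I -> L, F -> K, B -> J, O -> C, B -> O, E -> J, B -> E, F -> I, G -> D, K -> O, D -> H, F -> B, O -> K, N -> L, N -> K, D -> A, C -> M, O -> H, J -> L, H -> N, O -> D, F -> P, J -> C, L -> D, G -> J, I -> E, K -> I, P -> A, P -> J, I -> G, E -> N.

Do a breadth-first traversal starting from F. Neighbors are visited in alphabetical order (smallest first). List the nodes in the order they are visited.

F, B, I, K, P, E, J, O, G, L, A, N, C, M, D, H

Visit F; enqueue B, I, K, P → queue [B, I, K, P]
Visit B; enqueue E, J, O → queue [I, K, P, E, J, O]
Visit I; enqueue G, L → queue [K, P, E, J, O, G, L]
Visit K → queue [P, E, J, O, G, L]
Visit P; enqueue A → queue [E, J, O, G, L, A]
Visit E; enqueue N → queue [J, O, G, L, A, N]
Visit J; enqueue C, M → queue [O, G, L, A, N, C, M]
Visit O; enqueue D, H → queue [G, L, A, N, C, M, D, H]
Visit G → queue [L, A, N, C, M, D, H]
Visit L → queue [A, N, C, M, D, H]
Visit A → queue [N, C, M, D, H]
Visit N → queue [C, M, D, H]
Visit C → queue [M, D, H]
Visit M → queue [D, H]
Visit D → queue [H]
Visit H → queue []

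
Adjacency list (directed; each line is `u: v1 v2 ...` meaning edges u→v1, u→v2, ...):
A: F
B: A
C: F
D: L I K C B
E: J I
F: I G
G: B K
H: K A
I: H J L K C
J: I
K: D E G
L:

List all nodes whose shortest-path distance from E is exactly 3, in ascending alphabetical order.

A, D, F, G

Level 0: E
Level 1: I, J
Level 2: C, H, K, L
Level 3: A, D, F, G
Level 4: B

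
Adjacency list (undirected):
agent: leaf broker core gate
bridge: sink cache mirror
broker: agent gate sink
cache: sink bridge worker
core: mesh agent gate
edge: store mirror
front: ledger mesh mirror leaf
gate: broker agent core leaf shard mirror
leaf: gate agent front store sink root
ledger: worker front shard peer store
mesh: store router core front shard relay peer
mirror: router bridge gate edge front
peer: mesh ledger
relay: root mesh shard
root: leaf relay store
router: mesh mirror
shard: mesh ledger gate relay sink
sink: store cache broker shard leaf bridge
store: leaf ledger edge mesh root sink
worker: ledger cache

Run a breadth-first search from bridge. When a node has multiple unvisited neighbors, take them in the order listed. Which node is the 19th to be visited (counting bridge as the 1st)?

core

Visit bridge; enqueue sink, cache, mirror → queue [sink, cache, mirror]
Visit sink; enqueue store, broker, shard, leaf → queue [cache, mirror, store, broker, shard, leaf]
Visit cache; enqueue worker → queue [mirror, store, broker, shard, leaf, worker]
Visit mirror; enqueue router, gate, edge, front → queue [store, broker, shard, leaf, worker, router, gate, edge, front]
Visit store; enqueue ledger, mesh, root → queue [broker, shard, leaf, worker, router, gate, edge, front, ledger, mesh, root]
Visit broker; enqueue agent → queue [shard, leaf, worker, router, gate, edge, front, ledger, mesh, root, agent]
Visit shard; enqueue relay → queue [leaf, worker, router, gate, edge, front, ledger, mesh, root, agent, relay]
Visit leaf → queue [worker, router, gate, edge, front, ledger, mesh, root, agent, relay]
Visit worker → queue [router, gate, edge, front, ledger, mesh, root, agent, relay]
Visit router → queue [gate, edge, front, ledger, mesh, root, agent, relay]
Visit gate; enqueue core → queue [edge, front, ledger, mesh, root, agent, relay, core]
Visit edge → queue [front, ledger, mesh, root, agent, relay, core]
Visit front → queue [ledger, mesh, root, agent, relay, core]
Visit ledger; enqueue peer → queue [mesh, root, agent, relay, core, peer]
Visit mesh → queue [root, agent, relay, core, peer]
Visit root → queue [agent, relay, core, peer]
Visit agent → queue [relay, core, peer]
Visit relay → queue [core, peer]
Visit core → queue [peer]
Visit peer → queue []

Visit order: bridge, sink, cache, mirror, store, broker, shard, leaf, worker, router, gate, edge, front, ledger, mesh, root, agent, relay, core, peer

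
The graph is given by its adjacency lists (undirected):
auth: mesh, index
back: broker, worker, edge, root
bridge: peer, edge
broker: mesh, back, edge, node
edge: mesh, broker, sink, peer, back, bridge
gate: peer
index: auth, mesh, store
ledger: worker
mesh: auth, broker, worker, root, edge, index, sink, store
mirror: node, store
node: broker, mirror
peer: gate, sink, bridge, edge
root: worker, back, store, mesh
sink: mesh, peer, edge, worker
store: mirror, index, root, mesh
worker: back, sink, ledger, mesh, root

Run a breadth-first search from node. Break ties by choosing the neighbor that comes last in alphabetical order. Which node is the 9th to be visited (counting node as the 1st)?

index

Visit node; enqueue mirror, broker → queue [mirror, broker]
Visit mirror; enqueue store → queue [broker, store]
Visit broker; enqueue mesh, edge, back → queue [store, mesh, edge, back]
Visit store; enqueue root, index → queue [mesh, edge, back, root, index]
Visit mesh; enqueue worker, sink, auth → queue [edge, back, root, index, worker, sink, auth]
Visit edge; enqueue peer, bridge → queue [back, root, index, worker, sink, auth, peer, bridge]
Visit back → queue [root, index, worker, sink, auth, peer, bridge]
Visit root → queue [index, worker, sink, auth, peer, bridge]
Visit index → queue [worker, sink, auth, peer, bridge]
Visit worker; enqueue ledger → queue [sink, auth, peer, bridge, ledger]
Visit sink → queue [auth, peer, bridge, ledger]
Visit auth → queue [peer, bridge, ledger]
Visit peer; enqueue gate → queue [bridge, ledger, gate]
Visit bridge → queue [ledger, gate]
Visit ledger → queue [gate]
Visit gate → queue []

Visit order: node, mirror, broker, store, mesh, edge, back, root, index, worker, sink, auth, peer, bridge, ledger, gate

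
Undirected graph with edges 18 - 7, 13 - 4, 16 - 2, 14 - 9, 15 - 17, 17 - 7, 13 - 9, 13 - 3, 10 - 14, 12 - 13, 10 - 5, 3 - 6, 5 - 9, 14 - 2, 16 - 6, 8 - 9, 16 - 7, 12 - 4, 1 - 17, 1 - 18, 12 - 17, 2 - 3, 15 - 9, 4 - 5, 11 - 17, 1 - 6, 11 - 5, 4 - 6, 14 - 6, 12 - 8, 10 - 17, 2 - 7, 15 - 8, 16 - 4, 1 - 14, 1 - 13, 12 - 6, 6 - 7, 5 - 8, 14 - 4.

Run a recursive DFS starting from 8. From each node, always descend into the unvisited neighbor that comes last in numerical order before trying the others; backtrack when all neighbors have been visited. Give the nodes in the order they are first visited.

Visit 8
8 → 15
15 → 17
17 → 12
12 → 13
13 → 9
9 → 14
14 → 10
10 → 5
5 → 11
5 → 4
4 → 16
16 → 7
7 → 18
18 → 1
1 → 6
6 → 3
3 → 2

8, 15, 17, 12, 13, 9, 14, 10, 5, 11, 4, 16, 7, 18, 1, 6, 3, 2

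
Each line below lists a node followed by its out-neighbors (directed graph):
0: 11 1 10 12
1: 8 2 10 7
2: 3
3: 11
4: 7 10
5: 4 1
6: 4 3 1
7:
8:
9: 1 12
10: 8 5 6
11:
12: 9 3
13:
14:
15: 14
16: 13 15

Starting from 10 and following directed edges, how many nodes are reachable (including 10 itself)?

BFS from 10 visits: 10, 8, 5, 6, 4, 1, 3, 7, 2, 11
Reachable nodes: 10 of 17 total.

10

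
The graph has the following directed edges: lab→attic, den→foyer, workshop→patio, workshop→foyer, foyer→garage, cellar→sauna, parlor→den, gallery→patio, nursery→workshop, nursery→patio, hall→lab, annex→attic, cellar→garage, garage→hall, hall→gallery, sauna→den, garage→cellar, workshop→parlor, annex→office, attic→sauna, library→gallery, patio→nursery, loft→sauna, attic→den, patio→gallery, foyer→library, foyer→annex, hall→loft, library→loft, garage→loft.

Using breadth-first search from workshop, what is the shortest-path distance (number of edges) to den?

Level 0: workshop
Level 1: foyer, parlor, patio
Level 2: annex, den, gallery, garage, library, nursery
Level 3: attic, cellar, hall, loft, office
Level 4: lab, sauna
den first appears at level 2.

2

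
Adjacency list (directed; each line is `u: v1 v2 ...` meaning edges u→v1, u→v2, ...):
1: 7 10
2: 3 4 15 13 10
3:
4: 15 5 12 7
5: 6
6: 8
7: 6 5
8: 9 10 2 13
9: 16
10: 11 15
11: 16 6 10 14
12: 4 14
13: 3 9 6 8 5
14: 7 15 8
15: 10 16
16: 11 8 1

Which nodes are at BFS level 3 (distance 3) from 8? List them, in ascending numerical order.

Level 0: 8
Level 1: 2, 9, 10, 13
Level 2: 3, 4, 5, 6, 11, 15, 16
Level 3: 1, 7, 12, 14

1, 7, 12, 14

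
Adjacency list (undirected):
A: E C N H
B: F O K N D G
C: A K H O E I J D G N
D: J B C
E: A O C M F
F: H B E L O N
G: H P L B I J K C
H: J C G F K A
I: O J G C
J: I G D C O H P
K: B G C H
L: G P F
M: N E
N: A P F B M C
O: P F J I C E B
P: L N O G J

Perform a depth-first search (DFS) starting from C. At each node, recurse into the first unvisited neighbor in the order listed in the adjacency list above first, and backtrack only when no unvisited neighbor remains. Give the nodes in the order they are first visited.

Visit C
C → A
A → E
E → O
O → P
P → L
L → G
G → H
H → J
J → I
J → D
D → B
B → F
F → N
N → M
B → K

C → A → E → O → P → L → G → H → J → I → D → B → F → N → M → K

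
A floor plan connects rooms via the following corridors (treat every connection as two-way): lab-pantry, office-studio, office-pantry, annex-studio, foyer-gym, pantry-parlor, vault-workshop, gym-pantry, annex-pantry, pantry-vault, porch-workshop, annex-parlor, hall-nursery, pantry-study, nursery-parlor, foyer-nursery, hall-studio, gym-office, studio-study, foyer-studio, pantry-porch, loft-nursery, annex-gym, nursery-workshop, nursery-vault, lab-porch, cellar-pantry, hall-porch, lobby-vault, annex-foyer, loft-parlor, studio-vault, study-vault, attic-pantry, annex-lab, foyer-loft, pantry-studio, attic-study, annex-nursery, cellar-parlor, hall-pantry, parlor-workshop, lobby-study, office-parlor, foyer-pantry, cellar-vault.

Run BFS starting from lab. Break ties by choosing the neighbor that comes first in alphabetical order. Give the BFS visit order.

Visit lab; enqueue annex, pantry, porch → queue [annex, pantry, porch]
Visit annex; enqueue foyer, gym, nursery, parlor, studio → queue [pantry, porch, foyer, gym, nursery, parlor, studio]
Visit pantry; enqueue attic, cellar, hall, office, study, vault → queue [porch, foyer, gym, nursery, parlor, studio, attic, cellar, hall, office, study, vault]
Visit porch; enqueue workshop → queue [foyer, gym, nursery, parlor, studio, attic, cellar, hall, office, study, vault, workshop]
Visit foyer; enqueue loft → queue [gym, nursery, parlor, studio, attic, cellar, hall, office, study, vault, workshop, loft]
Visit gym → queue [nursery, parlor, studio, attic, cellar, hall, office, study, vault, workshop, loft]
Visit nursery → queue [parlor, studio, attic, cellar, hall, office, study, vault, workshop, loft]
Visit parlor → queue [studio, attic, cellar, hall, office, study, vault, workshop, loft]
Visit studio → queue [attic, cellar, hall, office, study, vault, workshop, loft]
Visit attic → queue [cellar, hall, office, study, vault, workshop, loft]
Visit cellar → queue [hall, office, study, vault, workshop, loft]
Visit hall → queue [office, study, vault, workshop, loft]
Visit office → queue [study, vault, workshop, loft]
Visit study; enqueue lobby → queue [vault, workshop, loft, lobby]
Visit vault → queue [workshop, loft, lobby]
Visit workshop → queue [loft, lobby]
Visit loft → queue [lobby]
Visit lobby → queue []

lab annex pantry porch foyer gym nursery parlor studio attic cellar hall office study vault workshop loft lobby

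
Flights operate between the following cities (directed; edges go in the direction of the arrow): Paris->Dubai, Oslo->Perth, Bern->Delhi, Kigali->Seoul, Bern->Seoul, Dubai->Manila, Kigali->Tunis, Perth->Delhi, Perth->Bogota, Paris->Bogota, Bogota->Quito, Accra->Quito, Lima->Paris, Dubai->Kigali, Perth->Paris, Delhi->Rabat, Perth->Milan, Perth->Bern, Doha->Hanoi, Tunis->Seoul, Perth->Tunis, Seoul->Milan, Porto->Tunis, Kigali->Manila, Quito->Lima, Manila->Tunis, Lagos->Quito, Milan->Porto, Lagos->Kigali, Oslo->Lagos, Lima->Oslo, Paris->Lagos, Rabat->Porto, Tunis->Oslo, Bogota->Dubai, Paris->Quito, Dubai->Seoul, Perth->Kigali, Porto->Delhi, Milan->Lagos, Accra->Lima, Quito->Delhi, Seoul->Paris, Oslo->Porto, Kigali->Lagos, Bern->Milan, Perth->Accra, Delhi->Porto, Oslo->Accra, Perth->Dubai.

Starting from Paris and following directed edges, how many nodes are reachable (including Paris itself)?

BFS from Paris visits: Paris, Bogota, Dubai, Lagos, Quito, Kigali, Manila, Seoul, Delhi, Lima, Tunis, Milan, Porto, Rabat, Oslo, Accra, Perth, Bern
Reachable nodes: 18 of 20 total.

18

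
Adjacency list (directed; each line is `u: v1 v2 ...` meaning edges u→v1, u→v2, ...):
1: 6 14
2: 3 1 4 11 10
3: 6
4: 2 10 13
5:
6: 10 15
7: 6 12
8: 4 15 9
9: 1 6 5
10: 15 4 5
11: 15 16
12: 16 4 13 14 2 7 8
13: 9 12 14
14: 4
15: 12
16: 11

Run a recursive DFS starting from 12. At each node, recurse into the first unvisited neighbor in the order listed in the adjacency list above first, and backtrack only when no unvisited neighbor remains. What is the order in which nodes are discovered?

Visit 12
12 → 16
16 → 11
11 → 15
12 → 4
4 → 2
2 → 3
3 → 6
6 → 10
10 → 5
2 → 1
1 → 14
4 → 13
13 → 9
12 → 7
12 → 8

12 -> 16 -> 11 -> 15 -> 4 -> 2 -> 3 -> 6 -> 10 -> 5 -> 1 -> 14 -> 13 -> 9 -> 7 -> 8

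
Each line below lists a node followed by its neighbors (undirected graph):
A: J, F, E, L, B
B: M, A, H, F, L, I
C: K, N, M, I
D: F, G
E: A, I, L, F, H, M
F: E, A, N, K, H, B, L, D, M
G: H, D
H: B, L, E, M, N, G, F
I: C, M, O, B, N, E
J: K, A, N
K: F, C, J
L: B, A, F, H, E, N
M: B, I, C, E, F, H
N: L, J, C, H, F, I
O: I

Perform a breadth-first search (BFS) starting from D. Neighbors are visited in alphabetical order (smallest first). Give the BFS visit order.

D -> F -> G -> A -> B -> E -> H -> K -> L -> M -> N -> J -> I -> C -> O

Visit D; enqueue F, G → queue [F, G]
Visit F; enqueue A, B, E, H, K, L, M, N → queue [G, A, B, E, H, K, L, M, N]
Visit G → queue [A, B, E, H, K, L, M, N]
Visit A; enqueue J → queue [B, E, H, K, L, M, N, J]
Visit B; enqueue I → queue [E, H, K, L, M, N, J, I]
Visit E → queue [H, K, L, M, N, J, I]
Visit H → queue [K, L, M, N, J, I]
Visit K; enqueue C → queue [L, M, N, J, I, C]
Visit L → queue [M, N, J, I, C]
Visit M → queue [N, J, I, C]
Visit N → queue [J, I, C]
Visit J → queue [I, C]
Visit I; enqueue O → queue [C, O]
Visit C → queue [O]
Visit O → queue []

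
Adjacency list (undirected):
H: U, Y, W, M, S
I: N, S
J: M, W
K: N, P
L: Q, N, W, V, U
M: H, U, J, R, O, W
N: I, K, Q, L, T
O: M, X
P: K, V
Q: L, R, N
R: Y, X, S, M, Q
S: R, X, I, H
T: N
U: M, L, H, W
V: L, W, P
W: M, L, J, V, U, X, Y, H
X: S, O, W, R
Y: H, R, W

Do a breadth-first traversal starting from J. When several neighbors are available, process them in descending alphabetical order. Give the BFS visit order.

J, W, M, Y, X, V, U, L, H, R, O, S, P, Q, N, I, K, T

Visit J; enqueue W, M → queue [W, M]
Visit W; enqueue Y, X, V, U, L, H → queue [M, Y, X, V, U, L, H]
Visit M; enqueue R, O → queue [Y, X, V, U, L, H, R, O]
Visit Y → queue [X, V, U, L, H, R, O]
Visit X; enqueue S → queue [V, U, L, H, R, O, S]
Visit V; enqueue P → queue [U, L, H, R, O, S, P]
Visit U → queue [L, H, R, O, S, P]
Visit L; enqueue Q, N → queue [H, R, O, S, P, Q, N]
Visit H → queue [R, O, S, P, Q, N]
Visit R → queue [O, S, P, Q, N]
Visit O → queue [S, P, Q, N]
Visit S; enqueue I → queue [P, Q, N, I]
Visit P; enqueue K → queue [Q, N, I, K]
Visit Q → queue [N, I, K]
Visit N; enqueue T → queue [I, K, T]
Visit I → queue [K, T]
Visit K → queue [T]
Visit T → queue []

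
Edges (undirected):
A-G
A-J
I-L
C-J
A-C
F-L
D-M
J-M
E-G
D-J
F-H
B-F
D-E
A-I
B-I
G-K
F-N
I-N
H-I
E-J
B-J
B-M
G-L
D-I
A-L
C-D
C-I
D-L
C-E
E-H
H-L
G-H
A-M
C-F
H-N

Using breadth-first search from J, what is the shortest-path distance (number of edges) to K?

3

Level 0: J
Level 1: A, B, C, D, E, M
Level 2: F, G, H, I, L
Level 3: K, N
K first appears at level 3.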